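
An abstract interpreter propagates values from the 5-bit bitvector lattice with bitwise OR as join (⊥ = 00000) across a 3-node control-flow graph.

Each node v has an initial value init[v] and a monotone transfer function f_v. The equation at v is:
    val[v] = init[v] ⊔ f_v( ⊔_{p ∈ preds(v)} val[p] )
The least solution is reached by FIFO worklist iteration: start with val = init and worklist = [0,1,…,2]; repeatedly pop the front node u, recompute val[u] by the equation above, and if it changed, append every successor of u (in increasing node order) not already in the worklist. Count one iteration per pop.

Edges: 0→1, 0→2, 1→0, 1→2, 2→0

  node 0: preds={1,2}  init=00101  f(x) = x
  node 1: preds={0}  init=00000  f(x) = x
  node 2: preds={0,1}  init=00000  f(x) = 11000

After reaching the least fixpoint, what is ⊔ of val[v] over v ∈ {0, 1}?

Iteration log — 7 steps:
  step 1. node 0  ⊔preds=00000  new=00101  stable
  step 2. node 1  ⊔preds=00101  new=00101  old=00000  +wl: 0
  step 3. node 2  ⊔preds=00101  new=11000  old=00000  +wl: 
  step 4. node 0  ⊔preds=11101  new=11101  old=00101  +wl: 1,2
  step 5. node 1  ⊔preds=11101  new=11101  old=00101  +wl: 0
  step 6. node 2  ⊔preds=11101  new=11000  stable
  step 7. node 0  ⊔preds=11101  new=11101  stable

Least fixpoint reached:
  node 0: 11101
  node 1: 11101
  node 2: 11000

11101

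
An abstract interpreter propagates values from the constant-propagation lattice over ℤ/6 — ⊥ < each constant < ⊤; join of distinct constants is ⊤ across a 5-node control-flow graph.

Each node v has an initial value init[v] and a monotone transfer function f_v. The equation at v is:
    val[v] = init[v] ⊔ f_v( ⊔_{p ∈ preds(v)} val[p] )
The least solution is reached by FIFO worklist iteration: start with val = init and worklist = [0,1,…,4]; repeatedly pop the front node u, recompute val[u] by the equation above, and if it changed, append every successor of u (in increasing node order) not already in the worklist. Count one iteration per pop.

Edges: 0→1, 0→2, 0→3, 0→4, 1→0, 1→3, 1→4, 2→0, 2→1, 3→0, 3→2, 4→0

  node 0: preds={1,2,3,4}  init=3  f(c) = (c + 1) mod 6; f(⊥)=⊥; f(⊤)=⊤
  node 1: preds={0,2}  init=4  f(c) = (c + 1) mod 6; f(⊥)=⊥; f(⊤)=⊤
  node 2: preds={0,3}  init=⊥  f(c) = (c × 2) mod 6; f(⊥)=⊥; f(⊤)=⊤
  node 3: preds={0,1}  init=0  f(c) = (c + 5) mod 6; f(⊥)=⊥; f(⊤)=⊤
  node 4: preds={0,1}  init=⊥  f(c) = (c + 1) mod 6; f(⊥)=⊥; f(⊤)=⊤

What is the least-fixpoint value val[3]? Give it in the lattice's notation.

Worklist (8 pops):
  #1 pop 0: in=⊤ → ⊤ (was 3); enqueue []
  #2 pop 1: in=⊤ → ⊤ (was 4); enqueue [0]
  #3 pop 2: in=⊤ → ⊤ (was ⊥); enqueue [1]
  #4 pop 3: in=⊤ → ⊤ (was 0); enqueue [2]
  #5 pop 4: in=⊤ → ⊤ (was ⊥); enqueue []
  #6 pop 0: in=⊤ → ⊤ (no change)
  #7 pop 1: in=⊤ → ⊤ (no change)
  #8 pop 2: in=⊤ → ⊤ (no change)

Fixpoint:
  val[0] = ⊤
  val[1] = ⊤
  val[2] = ⊤
  val[3] = ⊤
  val[4] = ⊤

⊤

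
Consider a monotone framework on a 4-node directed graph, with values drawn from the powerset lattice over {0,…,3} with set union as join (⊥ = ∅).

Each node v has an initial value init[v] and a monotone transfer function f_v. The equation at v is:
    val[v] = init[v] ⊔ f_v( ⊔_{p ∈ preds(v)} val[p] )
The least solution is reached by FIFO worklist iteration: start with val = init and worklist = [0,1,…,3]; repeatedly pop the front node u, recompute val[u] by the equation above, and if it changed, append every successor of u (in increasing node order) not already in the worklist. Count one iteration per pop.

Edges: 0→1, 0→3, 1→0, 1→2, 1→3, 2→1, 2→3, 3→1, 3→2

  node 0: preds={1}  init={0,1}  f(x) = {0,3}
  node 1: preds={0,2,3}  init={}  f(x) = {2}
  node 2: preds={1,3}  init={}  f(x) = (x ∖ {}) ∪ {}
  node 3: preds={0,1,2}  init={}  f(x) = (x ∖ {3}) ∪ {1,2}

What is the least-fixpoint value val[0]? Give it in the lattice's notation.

Iteration log — 9 steps:
  step 1. node 0  ⊔preds={}  new={0,1,3}  old={0,1}  +wl: 
  step 2. node 1  ⊔preds={0,1,3}  new={2}  old={}  +wl: 0
  step 3. node 2  ⊔preds={2}  new={2}  old={}  +wl: 1
  step 4. node 3  ⊔preds={0,1,2,3}  new={0,1,2}  old={}  +wl: 2
  step 5. node 0  ⊔preds={2}  new={0,1,3}  stable
  step 6. node 1  ⊔preds={0,1,2,3}  new={2}  stable
  step 7. node 2  ⊔preds={0,1,2}  new={0,1,2}  old={2}  +wl: 1,3
  step 8. node 1  ⊔preds={0,1,2,3}  new={2}  stable
  step 9. node 3  ⊔preds={0,1,2,3}  new={0,1,2}  stable

Least fixpoint reached:
  node 0: {0,1,3}
  node 1: {2}
  node 2: {0,1,2}
  node 3: {0,1,2}

{0,1,3}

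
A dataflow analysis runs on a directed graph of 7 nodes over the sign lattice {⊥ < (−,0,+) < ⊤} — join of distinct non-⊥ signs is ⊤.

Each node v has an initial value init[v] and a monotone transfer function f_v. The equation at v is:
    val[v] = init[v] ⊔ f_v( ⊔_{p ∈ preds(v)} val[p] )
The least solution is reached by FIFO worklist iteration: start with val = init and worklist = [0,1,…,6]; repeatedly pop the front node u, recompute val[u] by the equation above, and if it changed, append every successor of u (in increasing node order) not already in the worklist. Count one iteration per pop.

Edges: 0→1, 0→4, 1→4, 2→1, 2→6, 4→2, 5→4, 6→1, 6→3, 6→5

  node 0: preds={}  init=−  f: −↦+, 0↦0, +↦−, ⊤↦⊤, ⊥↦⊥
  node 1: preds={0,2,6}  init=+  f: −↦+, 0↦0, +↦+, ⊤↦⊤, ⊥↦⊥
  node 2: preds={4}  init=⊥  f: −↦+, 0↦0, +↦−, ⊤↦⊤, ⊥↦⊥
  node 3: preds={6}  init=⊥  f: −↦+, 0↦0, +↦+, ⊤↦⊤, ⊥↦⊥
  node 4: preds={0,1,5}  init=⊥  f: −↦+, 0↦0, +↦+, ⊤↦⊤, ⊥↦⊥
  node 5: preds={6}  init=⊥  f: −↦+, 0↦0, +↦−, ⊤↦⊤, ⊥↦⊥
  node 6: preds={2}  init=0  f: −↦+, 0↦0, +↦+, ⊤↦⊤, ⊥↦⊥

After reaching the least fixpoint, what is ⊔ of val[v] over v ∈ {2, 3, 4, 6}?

⊤

Iteration log — 15 steps:
  step 1. node 0  ⊔preds=⊥  new=−  stable
  step 2. node 1  ⊔preds=⊤  new=⊤  old=+  +wl: 
  step 3. node 2  ⊔preds=⊥  new=⊥  stable
  step 4. node 3  ⊔preds=0  new=0  old=⊥  +wl: 
  step 5. node 4  ⊔preds=⊤  new=⊤  old=⊥  +wl: 2
  step 6. node 5  ⊔preds=0  new=0  old=⊥  +wl: 4
  step 7. node 6  ⊔preds=⊥  new=0  stable
  step 8. node 2  ⊔preds=⊤  new=⊤  old=⊥  +wl: 1,6
  step 9. node 4  ⊔preds=⊤  new=⊤  stable
  step 10. node 1  ⊔preds=⊤  new=⊤  stable
  step 11. node 6  ⊔preds=⊤  new=⊤  old=0  +wl: 1,3,5
  step 12. node 1  ⊔preds=⊤  new=⊤  stable
  step 13. node 3  ⊔preds=⊤  new=⊤  old=0  +wl: 
  step 14. node 5  ⊔preds=⊤  new=⊤  old=0  +wl: 4
  step 15. node 4  ⊔preds=⊤  new=⊤  stable

Least fixpoint reached:
  node 0: −
  node 1: ⊤
  node 2: ⊤
  node 3: ⊤
  node 4: ⊤
  node 5: ⊤
  node 6: ⊤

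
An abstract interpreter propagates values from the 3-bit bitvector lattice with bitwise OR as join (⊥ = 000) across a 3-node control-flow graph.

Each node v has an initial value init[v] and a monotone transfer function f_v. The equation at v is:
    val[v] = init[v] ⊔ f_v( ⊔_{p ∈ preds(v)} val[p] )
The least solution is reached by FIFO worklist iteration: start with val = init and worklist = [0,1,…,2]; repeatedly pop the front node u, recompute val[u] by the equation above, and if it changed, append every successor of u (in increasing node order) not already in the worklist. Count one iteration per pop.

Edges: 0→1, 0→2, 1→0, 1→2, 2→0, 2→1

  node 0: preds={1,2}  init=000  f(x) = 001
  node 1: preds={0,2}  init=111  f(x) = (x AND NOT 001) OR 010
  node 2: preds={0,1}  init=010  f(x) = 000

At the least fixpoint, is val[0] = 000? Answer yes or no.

Iteration log — 3 steps:
  step 1. node 0  ⊔preds=111  new=001  old=000  +wl: 
  step 2. node 1  ⊔preds=011  new=111  stable
  step 3. node 2  ⊔preds=111  new=010  stable

Least fixpoint reached:
  node 0: 001
  node 1: 111
  node 2: 010

no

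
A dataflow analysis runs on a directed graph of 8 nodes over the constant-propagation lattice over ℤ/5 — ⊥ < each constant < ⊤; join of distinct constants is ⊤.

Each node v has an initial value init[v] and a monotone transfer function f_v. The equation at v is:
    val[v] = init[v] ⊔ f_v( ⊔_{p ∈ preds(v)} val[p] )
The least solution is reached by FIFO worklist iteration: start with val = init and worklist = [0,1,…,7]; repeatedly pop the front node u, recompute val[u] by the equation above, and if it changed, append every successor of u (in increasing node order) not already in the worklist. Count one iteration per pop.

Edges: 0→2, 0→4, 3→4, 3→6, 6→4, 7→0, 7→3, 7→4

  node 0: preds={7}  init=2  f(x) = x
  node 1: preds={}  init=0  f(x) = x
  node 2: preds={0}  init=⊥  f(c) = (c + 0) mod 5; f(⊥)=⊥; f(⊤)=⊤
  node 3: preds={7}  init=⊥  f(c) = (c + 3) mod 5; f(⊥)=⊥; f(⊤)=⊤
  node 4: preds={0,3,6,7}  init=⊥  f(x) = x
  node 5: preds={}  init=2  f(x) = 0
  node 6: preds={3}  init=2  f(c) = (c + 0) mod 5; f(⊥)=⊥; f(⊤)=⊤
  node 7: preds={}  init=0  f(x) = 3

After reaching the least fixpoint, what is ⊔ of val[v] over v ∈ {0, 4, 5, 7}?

⊤

Trace (13 dequeues):
  [1] u=0 | in 0 | out ⊤ | prev 2 | push {}
  [2] u=1 | in ⊥ | out 0 | ==
  [3] u=2 | in ⊤ | out ⊤ | prev ⊥ | push {}
  [4] u=3 | in 0 | out 3 | prev ⊥ | push {}
  [5] u=4 | in ⊤ | out ⊤ | prev ⊥ | push {}
  [6] u=5 | in ⊥ | out ⊤ | prev 2 | push {}
  [7] u=6 | in 3 | out ⊤ | prev 2 | push {4}
  [8] u=7 | in ⊥ | out ⊤ | prev 0 | push {0,3}
  [9] u=4 | in ⊤ | out ⊤ | ==
  [10] u=0 | in ⊤ | out ⊤ | ==
  [11] u=3 | in ⊤ | out ⊤ | prev 3 | push {4,6}
  [12] u=4 | in ⊤ | out ⊤ | ==
  [13] u=6 | in ⊤ | out ⊤ | ==

Converged values:
  [0] ⊤
  [1] 0
  [2] ⊤
  [3] ⊤
  [4] ⊤
  [5] ⊤
  [6] ⊤
  [7] ⊤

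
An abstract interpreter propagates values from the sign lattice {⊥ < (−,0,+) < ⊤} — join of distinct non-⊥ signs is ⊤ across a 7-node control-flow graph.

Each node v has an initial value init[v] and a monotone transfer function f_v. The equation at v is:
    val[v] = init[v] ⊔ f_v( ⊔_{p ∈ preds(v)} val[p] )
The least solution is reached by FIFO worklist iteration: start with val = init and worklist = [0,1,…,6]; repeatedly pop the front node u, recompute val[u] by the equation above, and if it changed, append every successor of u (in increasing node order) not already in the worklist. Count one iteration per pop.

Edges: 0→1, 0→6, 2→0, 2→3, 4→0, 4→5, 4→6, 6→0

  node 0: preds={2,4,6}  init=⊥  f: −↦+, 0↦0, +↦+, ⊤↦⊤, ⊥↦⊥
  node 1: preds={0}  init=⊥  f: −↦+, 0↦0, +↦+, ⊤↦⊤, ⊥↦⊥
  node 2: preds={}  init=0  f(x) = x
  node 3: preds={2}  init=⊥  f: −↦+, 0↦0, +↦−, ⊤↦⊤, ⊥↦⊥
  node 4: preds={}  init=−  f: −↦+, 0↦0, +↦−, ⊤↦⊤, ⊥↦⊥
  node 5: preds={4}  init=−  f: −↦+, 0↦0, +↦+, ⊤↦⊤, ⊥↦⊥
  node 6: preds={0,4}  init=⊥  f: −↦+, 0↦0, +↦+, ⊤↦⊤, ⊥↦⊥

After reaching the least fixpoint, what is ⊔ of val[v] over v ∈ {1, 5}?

Worklist (8 pops):
  #1 pop 0: in=⊤ → ⊤ (was ⊥); enqueue []
  #2 pop 1: in=⊤ → ⊤ (was ⊥); enqueue []
  #3 pop 2: in=⊥ → 0 (no change)
  #4 pop 3: in=0 → 0 (was ⊥); enqueue []
  #5 pop 4: in=⊥ → − (no change)
  #6 pop 5: in=− → ⊤ (was −); enqueue []
  #7 pop 6: in=⊤ → ⊤ (was ⊥); enqueue [0]
  #8 pop 0: in=⊤ → ⊤ (no change)

Fixpoint:
  val[0] = ⊤
  val[1] = ⊤
  val[2] = 0
  val[3] = 0
  val[4] = −
  val[5] = ⊤
  val[6] = ⊤

⊤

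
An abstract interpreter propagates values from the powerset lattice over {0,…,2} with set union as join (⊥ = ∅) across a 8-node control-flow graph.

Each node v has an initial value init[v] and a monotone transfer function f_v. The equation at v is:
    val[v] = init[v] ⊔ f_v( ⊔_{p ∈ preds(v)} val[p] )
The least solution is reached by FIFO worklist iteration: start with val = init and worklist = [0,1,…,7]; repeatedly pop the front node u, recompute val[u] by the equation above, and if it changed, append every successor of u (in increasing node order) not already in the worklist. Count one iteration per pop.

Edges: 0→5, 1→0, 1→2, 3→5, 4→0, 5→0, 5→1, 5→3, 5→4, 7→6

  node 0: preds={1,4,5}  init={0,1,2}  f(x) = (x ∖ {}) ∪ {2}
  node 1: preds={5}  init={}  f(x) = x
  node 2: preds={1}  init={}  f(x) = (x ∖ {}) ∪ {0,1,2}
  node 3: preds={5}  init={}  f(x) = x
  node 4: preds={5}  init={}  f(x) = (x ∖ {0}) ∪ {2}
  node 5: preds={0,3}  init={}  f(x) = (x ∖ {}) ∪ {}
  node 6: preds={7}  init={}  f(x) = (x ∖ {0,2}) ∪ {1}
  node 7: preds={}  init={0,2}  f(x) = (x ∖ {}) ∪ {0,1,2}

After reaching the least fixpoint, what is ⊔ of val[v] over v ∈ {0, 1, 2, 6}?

Worklist (16 pops):
  #1 pop 0: in={} → {0,1,2} (no change)
  #2 pop 1: in={} → {} (no change)
  #3 pop 2: in={} → {0,1,2} (was {}); enqueue []
  #4 pop 3: in={} → {} (no change)
  #5 pop 4: in={} → {2} (was {}); enqueue [0]
  #6 pop 5: in={0,1,2} → {0,1,2} (was {}); enqueue [1,3,4]
  #7 pop 6: in={0,2} → {1} (was {}); enqueue []
  #8 pop 7: in={} → {0,1,2} (was {0,2}); enqueue [6]
  #9 pop 0: in={0,1,2} → {0,1,2} (no change)
  #10 pop 1: in={0,1,2} → {0,1,2} (was {}); enqueue [0,2]
  #11 pop 3: in={0,1,2} → {0,1,2} (was {}); enqueue [5]
  #12 pop 4: in={0,1,2} → {1,2} (was {2}); enqueue []
  #13 pop 6: in={0,1,2} → {1} (no change)
  #14 pop 0: in={0,1,2} → {0,1,2} (no change)
  #15 pop 2: in={0,1,2} → {0,1,2} (no change)
  #16 pop 5: in={0,1,2} → {0,1,2} (no change)

Fixpoint:
  val[0] = {0,1,2}
  val[1] = {0,1,2}
  val[2] = {0,1,2}
  val[3] = {0,1,2}
  val[4] = {1,2}
  val[5] = {0,1,2}
  val[6] = {1}
  val[7] = {0,1,2}

{0,1,2}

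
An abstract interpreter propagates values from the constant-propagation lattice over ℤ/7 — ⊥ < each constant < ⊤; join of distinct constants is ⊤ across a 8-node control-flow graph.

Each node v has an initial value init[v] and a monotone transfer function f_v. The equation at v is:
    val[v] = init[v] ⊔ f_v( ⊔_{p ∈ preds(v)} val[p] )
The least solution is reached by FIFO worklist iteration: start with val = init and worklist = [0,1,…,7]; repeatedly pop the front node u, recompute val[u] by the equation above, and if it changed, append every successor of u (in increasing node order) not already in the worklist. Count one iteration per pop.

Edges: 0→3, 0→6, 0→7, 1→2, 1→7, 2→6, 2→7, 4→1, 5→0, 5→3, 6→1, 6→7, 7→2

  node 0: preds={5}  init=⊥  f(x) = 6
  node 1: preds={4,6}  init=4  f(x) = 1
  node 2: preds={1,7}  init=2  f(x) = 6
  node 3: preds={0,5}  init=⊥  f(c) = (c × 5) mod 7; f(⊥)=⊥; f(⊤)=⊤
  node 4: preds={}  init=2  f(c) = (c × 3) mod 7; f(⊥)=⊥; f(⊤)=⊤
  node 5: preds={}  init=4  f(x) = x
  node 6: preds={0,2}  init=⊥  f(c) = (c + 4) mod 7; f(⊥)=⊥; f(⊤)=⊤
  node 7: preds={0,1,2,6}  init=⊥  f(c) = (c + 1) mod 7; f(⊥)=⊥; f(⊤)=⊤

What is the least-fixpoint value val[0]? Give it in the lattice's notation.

6

Worklist (10 pops):
  #1 pop 0: in=4 → 6 (was ⊥); enqueue []
  #2 pop 1: in=2 → ⊤ (was 4); enqueue []
  #3 pop 2: in=⊤ → ⊤ (was 2); enqueue []
  #4 pop 3: in=⊤ → ⊤ (was ⊥); enqueue []
  #5 pop 4: in=⊥ → 2 (no change)
  #6 pop 5: in=⊥ → 4 (no change)
  #7 pop 6: in=⊤ → ⊤ (was ⊥); enqueue [1]
  #8 pop 7: in=⊤ → ⊤ (was ⊥); enqueue [2]
  #9 pop 1: in=⊤ → ⊤ (no change)
  #10 pop 2: in=⊤ → ⊤ (no change)

Fixpoint:
  val[0] = 6
  val[1] = ⊤
  val[2] = ⊤
  val[3] = ⊤
  val[4] = 2
  val[5] = 4
  val[6] = ⊤
  val[7] = ⊤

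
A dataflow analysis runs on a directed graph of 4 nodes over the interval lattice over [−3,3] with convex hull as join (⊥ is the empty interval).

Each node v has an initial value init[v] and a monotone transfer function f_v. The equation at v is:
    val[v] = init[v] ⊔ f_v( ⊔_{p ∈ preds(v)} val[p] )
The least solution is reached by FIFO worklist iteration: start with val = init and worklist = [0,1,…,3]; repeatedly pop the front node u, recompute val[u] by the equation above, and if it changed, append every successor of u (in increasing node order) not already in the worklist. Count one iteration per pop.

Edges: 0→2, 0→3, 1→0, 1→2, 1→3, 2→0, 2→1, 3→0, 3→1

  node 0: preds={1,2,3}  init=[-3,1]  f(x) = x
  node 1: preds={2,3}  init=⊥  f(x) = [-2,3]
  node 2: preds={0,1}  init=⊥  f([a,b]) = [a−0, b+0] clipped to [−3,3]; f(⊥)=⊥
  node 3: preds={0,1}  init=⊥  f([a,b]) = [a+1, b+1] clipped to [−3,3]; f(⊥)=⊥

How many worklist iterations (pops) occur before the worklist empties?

8

Trace (8 dequeues):
  [1] u=0 | in ⊥ | out [-3,1] | ==
  [2] u=1 | in ⊥ | out [-2,3] | prev ⊥ | push {0}
  [3] u=2 | in [-3,3] | out [-3,3] | prev ⊥ | push {1}
  [4] u=3 | in [-3,3] | out [-2,3] | prev ⊥ | push {}
  [5] u=0 | in [-3,3] | out [-3,3] | prev [-3,1] | push {2,3}
  [6] u=1 | in [-3,3] | out [-2,3] | ==
  [7] u=2 | in [-3,3] | out [-3,3] | ==
  [8] u=3 | in [-3,3] | out [-2,3] | ==

Converged values:
  [0] [-3,3]
  [1] [-2,3]
  [2] [-3,3]
  [3] [-2,3]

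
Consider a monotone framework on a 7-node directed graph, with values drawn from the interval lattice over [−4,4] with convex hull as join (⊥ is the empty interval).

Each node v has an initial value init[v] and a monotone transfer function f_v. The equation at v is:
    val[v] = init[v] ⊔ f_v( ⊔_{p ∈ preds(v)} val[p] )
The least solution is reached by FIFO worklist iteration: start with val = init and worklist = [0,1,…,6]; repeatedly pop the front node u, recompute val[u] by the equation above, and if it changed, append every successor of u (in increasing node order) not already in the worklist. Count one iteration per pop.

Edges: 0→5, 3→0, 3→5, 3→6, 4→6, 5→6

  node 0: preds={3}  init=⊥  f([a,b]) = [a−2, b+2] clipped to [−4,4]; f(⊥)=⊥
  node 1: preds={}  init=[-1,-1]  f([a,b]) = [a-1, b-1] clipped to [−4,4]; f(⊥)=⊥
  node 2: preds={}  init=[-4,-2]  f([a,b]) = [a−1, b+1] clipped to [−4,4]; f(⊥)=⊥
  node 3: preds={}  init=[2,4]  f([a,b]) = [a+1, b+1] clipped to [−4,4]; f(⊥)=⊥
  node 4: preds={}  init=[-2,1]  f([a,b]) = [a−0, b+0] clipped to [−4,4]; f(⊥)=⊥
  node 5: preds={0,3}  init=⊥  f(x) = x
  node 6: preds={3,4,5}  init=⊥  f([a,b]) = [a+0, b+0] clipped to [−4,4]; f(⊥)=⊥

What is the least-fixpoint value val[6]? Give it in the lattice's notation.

Iteration log — 7 steps:
  step 1. node 0  ⊔preds=[2,4]  new=[0,4]  old=⊥  +wl: 
  step 2. node 1  ⊔preds=⊥  new=[-1,-1]  stable
  step 3. node 2  ⊔preds=⊥  new=[-4,-2]  stable
  step 4. node 3  ⊔preds=⊥  new=[2,4]  stable
  step 5. node 4  ⊔preds=⊥  new=[-2,1]  stable
  step 6. node 5  ⊔preds=[0,4]  new=[0,4]  old=⊥  +wl: 
  step 7. node 6  ⊔preds=[-2,4]  new=[-2,4]  old=⊥  +wl: 

Least fixpoint reached:
  node 0: [0,4]
  node 1: [-1,-1]
  node 2: [-4,-2]
  node 3: [2,4]
  node 4: [-2,1]
  node 5: [0,4]
  node 6: [-2,4]

[-2,4]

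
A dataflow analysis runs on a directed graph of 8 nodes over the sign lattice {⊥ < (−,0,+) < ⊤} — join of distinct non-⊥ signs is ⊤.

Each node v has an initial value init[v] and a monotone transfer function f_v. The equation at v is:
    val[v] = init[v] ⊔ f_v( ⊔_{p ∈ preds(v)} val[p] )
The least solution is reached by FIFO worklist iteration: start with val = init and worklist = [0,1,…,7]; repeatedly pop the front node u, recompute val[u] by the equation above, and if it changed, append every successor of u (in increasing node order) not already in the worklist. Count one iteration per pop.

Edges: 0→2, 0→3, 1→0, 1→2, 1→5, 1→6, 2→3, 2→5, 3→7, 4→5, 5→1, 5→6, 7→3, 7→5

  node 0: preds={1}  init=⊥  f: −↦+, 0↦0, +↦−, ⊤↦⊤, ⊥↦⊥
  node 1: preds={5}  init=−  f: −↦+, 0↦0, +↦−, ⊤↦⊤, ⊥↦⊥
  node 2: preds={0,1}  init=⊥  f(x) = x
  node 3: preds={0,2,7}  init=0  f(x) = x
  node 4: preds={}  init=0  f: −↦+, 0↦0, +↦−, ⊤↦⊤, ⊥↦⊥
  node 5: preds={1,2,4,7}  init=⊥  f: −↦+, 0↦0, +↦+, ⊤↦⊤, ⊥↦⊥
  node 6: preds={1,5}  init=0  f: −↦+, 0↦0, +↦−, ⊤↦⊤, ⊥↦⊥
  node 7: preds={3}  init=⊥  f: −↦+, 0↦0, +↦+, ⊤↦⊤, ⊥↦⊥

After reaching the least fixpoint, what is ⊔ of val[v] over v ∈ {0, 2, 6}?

⊤

Iteration log — 15 steps:
  step 1. node 0  ⊔preds=−  new=+  old=⊥  +wl: 
  step 2. node 1  ⊔preds=⊥  new=−  stable
  step 3. node 2  ⊔preds=⊤  new=⊤  old=⊥  +wl: 
  step 4. node 3  ⊔preds=⊤  new=⊤  old=0  +wl: 
  step 5. node 4  ⊔preds=⊥  new=0  stable
  step 6. node 5  ⊔preds=⊤  new=⊤  old=⊥  +wl: 1
  step 7. node 6  ⊔preds=⊤  new=⊤  old=0  +wl: 
  step 8. node 7  ⊔preds=⊤  new=⊤  old=⊥  +wl: 3,5
  step 9. node 1  ⊔preds=⊤  new=⊤  old=−  +wl: 0,2,6
  step 10. node 3  ⊔preds=⊤  new=⊤  stable
  step 11. node 5  ⊔preds=⊤  new=⊤  stable
  step 12. node 0  ⊔preds=⊤  new=⊤  old=+  +wl: 3
  step 13. node 2  ⊔preds=⊤  new=⊤  stable
  step 14. node 6  ⊔preds=⊤  new=⊤  stable
  step 15. node 3  ⊔preds=⊤  new=⊤  stable

Least fixpoint reached:
  node 0: ⊤
  node 1: ⊤
  node 2: ⊤
  node 3: ⊤
  node 4: 0
  node 5: ⊤
  node 6: ⊤
  node 7: ⊤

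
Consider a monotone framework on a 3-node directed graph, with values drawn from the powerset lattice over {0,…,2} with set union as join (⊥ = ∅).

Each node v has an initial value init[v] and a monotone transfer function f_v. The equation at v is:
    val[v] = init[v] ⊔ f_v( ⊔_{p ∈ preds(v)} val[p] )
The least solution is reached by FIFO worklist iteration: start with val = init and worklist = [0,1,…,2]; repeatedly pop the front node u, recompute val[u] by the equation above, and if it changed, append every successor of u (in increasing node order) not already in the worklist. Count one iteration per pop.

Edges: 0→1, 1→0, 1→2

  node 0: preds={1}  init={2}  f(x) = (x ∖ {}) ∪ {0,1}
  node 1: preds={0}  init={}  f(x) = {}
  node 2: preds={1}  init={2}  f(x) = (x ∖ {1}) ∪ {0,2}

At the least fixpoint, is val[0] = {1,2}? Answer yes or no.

no

Trace (3 dequeues):
  [1] u=0 | in {} | out {0,1,2} | prev {2} | push {}
  [2] u=1 | in {0,1,2} | out {} | ==
  [3] u=2 | in {} | out {0,2} | prev {2} | push {}

Converged values:
  [0] {0,1,2}
  [1] {}
  [2] {0,2}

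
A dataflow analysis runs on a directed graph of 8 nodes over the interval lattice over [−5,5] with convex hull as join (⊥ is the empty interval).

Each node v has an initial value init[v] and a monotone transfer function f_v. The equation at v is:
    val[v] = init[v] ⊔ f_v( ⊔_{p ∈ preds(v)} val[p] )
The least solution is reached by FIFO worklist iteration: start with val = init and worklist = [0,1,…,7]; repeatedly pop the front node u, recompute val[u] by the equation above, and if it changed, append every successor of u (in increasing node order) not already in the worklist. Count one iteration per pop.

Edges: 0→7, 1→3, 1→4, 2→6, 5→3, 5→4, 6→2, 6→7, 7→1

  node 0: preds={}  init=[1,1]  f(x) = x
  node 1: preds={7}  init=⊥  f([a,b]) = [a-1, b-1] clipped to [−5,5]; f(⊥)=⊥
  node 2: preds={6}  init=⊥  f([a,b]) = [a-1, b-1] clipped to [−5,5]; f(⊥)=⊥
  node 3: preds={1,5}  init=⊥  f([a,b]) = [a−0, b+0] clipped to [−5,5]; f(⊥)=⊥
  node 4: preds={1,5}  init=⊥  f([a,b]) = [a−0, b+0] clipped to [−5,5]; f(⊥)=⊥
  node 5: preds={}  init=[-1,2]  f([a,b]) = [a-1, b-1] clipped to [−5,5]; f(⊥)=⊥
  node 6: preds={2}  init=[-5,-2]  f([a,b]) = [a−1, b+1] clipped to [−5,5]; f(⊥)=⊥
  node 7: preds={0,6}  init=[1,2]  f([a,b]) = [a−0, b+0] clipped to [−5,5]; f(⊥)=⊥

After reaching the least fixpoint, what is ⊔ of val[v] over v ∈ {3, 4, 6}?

[-5,2]

Worklist (11 pops):
  #1 pop 0: in=⊥ → [1,1] (no change)
  #2 pop 1: in=[1,2] → [0,1] (was ⊥); enqueue []
  #3 pop 2: in=[-5,-2] → [-5,-3] (was ⊥); enqueue []
  #4 pop 3: in=[-1,2] → [-1,2] (was ⊥); enqueue []
  #5 pop 4: in=[-1,2] → [-1,2] (was ⊥); enqueue []
  #6 pop 5: in=⊥ → [-1,2] (no change)
  #7 pop 6: in=[-5,-3] → [-5,-2] (no change)
  #8 pop 7: in=[-5,1] → [-5,2] (was [1,2]); enqueue [1]
  #9 pop 1: in=[-5,2] → [-5,1] (was [0,1]); enqueue [3,4]
  #10 pop 3: in=[-5,2] → [-5,2] (was [-1,2]); enqueue []
  #11 pop 4: in=[-5,2] → [-5,2] (was [-1,2]); enqueue []

Fixpoint:
  val[0] = [1,1]
  val[1] = [-5,1]
  val[2] = [-5,-3]
  val[3] = [-5,2]
  val[4] = [-5,2]
  val[5] = [-1,2]
  val[6] = [-5,-2]
  val[7] = [-5,2]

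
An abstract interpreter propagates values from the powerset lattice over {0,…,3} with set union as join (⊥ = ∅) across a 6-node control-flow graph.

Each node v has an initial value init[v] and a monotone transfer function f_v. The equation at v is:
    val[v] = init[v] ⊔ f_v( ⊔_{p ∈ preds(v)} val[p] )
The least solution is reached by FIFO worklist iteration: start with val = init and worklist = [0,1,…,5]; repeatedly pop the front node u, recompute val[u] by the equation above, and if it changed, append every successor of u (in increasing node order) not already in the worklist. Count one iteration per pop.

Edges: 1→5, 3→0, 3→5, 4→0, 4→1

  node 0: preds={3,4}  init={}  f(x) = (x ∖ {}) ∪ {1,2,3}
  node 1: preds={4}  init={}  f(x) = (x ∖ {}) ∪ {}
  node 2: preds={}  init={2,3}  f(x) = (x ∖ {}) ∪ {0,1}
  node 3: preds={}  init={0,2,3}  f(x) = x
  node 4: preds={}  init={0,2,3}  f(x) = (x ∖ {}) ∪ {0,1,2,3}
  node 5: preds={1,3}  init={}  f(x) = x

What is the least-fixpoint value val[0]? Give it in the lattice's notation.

Iteration log — 9 steps:
  step 1. node 0  ⊔preds={0,2,3}  new={0,1,2,3}  old={}  +wl: 
  step 2. node 1  ⊔preds={0,2,3}  new={0,2,3}  old={}  +wl: 
  step 3. node 2  ⊔preds={}  new={0,1,2,3}  old={2,3}  +wl: 
  step 4. node 3  ⊔preds={}  new={0,2,3}  stable
  step 5. node 4  ⊔preds={}  new={0,1,2,3}  old={0,2,3}  +wl: 0,1
  step 6. node 5  ⊔preds={0,2,3}  new={0,2,3}  old={}  +wl: 
  step 7. node 0  ⊔preds={0,1,2,3}  new={0,1,2,3}  stable
  step 8. node 1  ⊔preds={0,1,2,3}  new={0,1,2,3}  old={0,2,3}  +wl: 5
  step 9. node 5  ⊔preds={0,1,2,3}  new={0,1,2,3}  old={0,2,3}  +wl: 

Least fixpoint reached:
  node 0: {0,1,2,3}
  node 1: {0,1,2,3}
  node 2: {0,1,2,3}
  node 3: {0,2,3}
  node 4: {0,1,2,3}
  node 5: {0,1,2,3}

{0,1,2,3}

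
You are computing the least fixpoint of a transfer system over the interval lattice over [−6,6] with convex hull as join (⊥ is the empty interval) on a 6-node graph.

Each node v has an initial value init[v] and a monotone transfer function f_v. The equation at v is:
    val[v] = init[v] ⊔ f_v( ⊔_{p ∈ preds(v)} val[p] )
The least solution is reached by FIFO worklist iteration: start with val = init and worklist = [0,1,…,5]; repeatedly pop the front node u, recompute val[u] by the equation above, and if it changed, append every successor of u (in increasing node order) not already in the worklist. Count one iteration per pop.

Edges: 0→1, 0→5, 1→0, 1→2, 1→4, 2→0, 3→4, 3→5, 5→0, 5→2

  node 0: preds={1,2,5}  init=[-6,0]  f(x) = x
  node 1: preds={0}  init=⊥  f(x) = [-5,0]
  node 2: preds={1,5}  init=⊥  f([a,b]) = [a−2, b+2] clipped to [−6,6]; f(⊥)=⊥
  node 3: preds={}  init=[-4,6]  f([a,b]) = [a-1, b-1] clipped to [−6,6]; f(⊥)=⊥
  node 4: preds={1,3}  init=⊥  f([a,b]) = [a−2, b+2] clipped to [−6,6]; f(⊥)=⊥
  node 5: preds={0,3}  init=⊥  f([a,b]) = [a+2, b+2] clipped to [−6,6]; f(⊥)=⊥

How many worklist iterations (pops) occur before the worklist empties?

11

Iteration log — 11 steps:
  step 1. node 0  ⊔preds=⊥  new=[-6,0]  stable
  step 2. node 1  ⊔preds=[-6,0]  new=[-5,0]  old=⊥  +wl: 0
  step 3. node 2  ⊔preds=[-5,0]  new=[-6,2]  old=⊥  +wl: 
  step 4. node 3  ⊔preds=⊥  new=[-4,6]  stable
  step 5. node 4  ⊔preds=[-5,6]  new=[-6,6]  old=⊥  +wl: 
  step 6. node 5  ⊔preds=[-6,6]  new=[-4,6]  old=⊥  +wl: 2
  step 7. node 0  ⊔preds=[-6,6]  new=[-6,6]  old=[-6,0]  +wl: 1,5
  step 8. node 2  ⊔preds=[-5,6]  new=[-6,6]  old=[-6,2]  +wl: 0
  step 9. node 1  ⊔preds=[-6,6]  new=[-5,0]  stable
  step 10. node 5  ⊔preds=[-6,6]  new=[-4,6]  stable
  step 11. node 0  ⊔preds=[-6,6]  new=[-6,6]  stable

Least fixpoint reached:
  node 0: [-6,6]
  node 1: [-5,0]
  node 2: [-6,6]
  node 3: [-4,6]
  node 4: [-6,6]
  node 5: [-4,6]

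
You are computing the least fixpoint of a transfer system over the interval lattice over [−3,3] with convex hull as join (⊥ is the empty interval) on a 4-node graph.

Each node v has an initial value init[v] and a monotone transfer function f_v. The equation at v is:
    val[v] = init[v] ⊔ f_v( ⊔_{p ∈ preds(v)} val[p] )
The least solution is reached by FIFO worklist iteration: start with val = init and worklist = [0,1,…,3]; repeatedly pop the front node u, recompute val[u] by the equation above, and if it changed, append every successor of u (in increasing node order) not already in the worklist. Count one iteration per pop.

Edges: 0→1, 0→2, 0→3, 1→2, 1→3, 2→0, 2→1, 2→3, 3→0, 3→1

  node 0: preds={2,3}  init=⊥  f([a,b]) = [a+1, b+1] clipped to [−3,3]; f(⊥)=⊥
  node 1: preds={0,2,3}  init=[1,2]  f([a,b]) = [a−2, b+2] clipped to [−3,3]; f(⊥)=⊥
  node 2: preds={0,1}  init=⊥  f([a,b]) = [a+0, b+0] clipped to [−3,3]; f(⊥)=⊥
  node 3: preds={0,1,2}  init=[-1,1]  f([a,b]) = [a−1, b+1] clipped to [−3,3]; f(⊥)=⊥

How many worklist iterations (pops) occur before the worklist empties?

Trace (8 dequeues):
  [1] u=0 | in [-1,1] | out [0,2] | prev ⊥ | push {}
  [2] u=1 | in [-1,2] | out [-3,3] | prev [1,2] | push {}
  [3] u=2 | in [-3,3] | out [-3,3] | prev ⊥ | push {0,1}
  [4] u=3 | in [-3,3] | out [-3,3] | prev [-1,1] | push {}
  [5] u=0 | in [-3,3] | out [-2,3] | prev [0,2] | push {2,3}
  [6] u=1 | in [-3,3] | out [-3,3] | ==
  [7] u=2 | in [-3,3] | out [-3,3] | ==
  [8] u=3 | in [-3,3] | out [-3,3] | ==

Converged values:
  [0] [-2,3]
  [1] [-3,3]
  [2] [-3,3]
  [3] [-3,3]

8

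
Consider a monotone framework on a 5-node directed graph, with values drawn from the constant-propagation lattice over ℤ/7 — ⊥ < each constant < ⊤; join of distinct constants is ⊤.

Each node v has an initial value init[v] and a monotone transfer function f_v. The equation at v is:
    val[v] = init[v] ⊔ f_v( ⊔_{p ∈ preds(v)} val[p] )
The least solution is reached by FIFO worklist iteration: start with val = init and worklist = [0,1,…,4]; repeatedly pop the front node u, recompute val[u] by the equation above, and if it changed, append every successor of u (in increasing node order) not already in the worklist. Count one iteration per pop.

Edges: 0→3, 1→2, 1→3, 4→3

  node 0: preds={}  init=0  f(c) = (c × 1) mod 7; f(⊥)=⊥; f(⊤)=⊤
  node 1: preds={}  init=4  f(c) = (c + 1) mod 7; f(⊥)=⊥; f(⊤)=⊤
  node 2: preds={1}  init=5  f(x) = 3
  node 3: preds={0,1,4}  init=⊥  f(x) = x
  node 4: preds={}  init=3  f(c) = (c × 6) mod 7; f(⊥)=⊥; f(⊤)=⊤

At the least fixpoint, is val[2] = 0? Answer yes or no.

Iteration log — 5 steps:
  step 1. node 0  ⊔preds=⊥  new=0  stable
  step 2. node 1  ⊔preds=⊥  new=4  stable
  step 3. node 2  ⊔preds=4  new=⊤  old=5  +wl: 
  step 4. node 3  ⊔preds=⊤  new=⊤  old=⊥  +wl: 
  step 5. node 4  ⊔preds=⊥  new=3  stable

Least fixpoint reached:
  node 0: 0
  node 1: 4
  node 2: ⊤
  node 3: ⊤
  node 4: 3

no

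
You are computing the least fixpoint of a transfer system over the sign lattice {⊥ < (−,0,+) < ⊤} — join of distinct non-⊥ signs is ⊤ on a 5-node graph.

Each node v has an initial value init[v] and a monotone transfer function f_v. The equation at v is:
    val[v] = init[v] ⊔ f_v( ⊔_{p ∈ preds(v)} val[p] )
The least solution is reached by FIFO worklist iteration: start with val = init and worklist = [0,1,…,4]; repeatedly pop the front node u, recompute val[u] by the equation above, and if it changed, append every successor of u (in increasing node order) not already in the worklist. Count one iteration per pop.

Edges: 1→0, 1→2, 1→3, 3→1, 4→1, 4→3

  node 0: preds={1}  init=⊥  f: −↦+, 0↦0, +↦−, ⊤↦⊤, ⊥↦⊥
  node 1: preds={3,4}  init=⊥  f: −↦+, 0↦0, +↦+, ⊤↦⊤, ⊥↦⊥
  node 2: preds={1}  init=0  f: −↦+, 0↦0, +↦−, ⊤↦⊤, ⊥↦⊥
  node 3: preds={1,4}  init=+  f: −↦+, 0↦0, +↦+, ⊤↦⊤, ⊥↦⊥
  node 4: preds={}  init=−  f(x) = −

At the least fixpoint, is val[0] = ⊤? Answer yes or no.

Iteration log — 7 steps:
  step 1. node 0  ⊔preds=⊥  new=⊥  stable
  step 2. node 1  ⊔preds=⊤  new=⊤  old=⊥  +wl: 0
  step 3. node 2  ⊔preds=⊤  new=⊤  old=0  +wl: 
  step 4. node 3  ⊔preds=⊤  new=⊤  old=+  +wl: 1
  step 5. node 4  ⊔preds=⊥  new=−  stable
  step 6. node 0  ⊔preds=⊤  new=⊤  old=⊥  +wl: 
  step 7. node 1  ⊔preds=⊤  new=⊤  stable

Least fixpoint reached:
  node 0: ⊤
  node 1: ⊤
  node 2: ⊤
  node 3: ⊤
  node 4: −

yes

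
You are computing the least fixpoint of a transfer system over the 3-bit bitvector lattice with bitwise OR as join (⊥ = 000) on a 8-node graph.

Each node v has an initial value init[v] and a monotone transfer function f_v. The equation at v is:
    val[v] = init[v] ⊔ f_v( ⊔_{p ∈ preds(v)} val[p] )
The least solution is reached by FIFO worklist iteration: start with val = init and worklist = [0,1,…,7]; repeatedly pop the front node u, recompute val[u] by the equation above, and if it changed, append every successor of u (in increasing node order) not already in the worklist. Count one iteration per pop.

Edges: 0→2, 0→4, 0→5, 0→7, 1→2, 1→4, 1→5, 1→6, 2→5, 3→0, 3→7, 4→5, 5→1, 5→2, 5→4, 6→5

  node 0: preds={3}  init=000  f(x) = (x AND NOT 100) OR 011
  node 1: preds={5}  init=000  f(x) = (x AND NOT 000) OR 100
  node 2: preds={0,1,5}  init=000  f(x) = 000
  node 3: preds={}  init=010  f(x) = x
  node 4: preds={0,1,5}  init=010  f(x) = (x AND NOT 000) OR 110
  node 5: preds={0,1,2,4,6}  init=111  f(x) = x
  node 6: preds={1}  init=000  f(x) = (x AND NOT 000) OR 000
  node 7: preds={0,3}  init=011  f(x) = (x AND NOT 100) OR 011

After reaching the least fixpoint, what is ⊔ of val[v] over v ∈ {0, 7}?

011

Worklist (9 pops):
  #1 pop 0: in=010 → 011 (was 000); enqueue []
  #2 pop 1: in=111 → 111 (was 000); enqueue []
  #3 pop 2: in=111 → 000 (no change)
  #4 pop 3: in=000 → 010 (no change)
  #5 pop 4: in=111 → 111 (was 010); enqueue []
  #6 pop 5: in=111 → 111 (no change)
  #7 pop 6: in=111 → 111 (was 000); enqueue [5]
  #8 pop 7: in=011 → 011 (no change)
  #9 pop 5: in=111 → 111 (no change)

Fixpoint:
  val[0] = 011
  val[1] = 111
  val[2] = 000
  val[3] = 010
  val[4] = 111
  val[5] = 111
  val[6] = 111
  val[7] = 011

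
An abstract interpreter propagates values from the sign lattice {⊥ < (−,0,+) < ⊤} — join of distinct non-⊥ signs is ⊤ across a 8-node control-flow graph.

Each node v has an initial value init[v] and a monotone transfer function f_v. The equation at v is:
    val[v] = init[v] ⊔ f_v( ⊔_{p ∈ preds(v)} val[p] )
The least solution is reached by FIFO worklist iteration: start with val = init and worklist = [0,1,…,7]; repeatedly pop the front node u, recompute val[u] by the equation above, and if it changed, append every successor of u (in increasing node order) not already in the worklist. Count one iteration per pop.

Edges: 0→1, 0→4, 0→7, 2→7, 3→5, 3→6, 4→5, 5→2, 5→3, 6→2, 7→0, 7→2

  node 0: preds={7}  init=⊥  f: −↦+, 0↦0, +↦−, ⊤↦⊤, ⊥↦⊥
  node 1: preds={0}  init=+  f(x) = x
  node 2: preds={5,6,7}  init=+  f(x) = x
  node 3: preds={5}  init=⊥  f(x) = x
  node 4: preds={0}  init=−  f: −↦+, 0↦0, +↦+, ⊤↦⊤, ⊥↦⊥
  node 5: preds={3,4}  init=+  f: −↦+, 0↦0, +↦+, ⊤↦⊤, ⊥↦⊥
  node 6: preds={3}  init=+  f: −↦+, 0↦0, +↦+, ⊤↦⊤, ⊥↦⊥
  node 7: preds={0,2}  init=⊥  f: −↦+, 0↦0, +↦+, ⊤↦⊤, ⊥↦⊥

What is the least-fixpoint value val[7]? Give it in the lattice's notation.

⊤

Worklist (22 pops):
  #1 pop 0: in=⊥ → ⊥ (no change)
  #2 pop 1: in=⊥ → + (no change)
  #3 pop 2: in=+ → + (no change)
  #4 pop 3: in=+ → + (was ⊥); enqueue []
  #5 pop 4: in=⊥ → − (no change)
  #6 pop 5: in=⊤ → ⊤ (was +); enqueue [2,3]
  #7 pop 6: in=+ → + (no change)
  #8 pop 7: in=+ → + (was ⊥); enqueue [0]
  #9 pop 2: in=⊤ → ⊤ (was +); enqueue [7]
  #10 pop 3: in=⊤ → ⊤ (was +); enqueue [5,6]
  #11 pop 0: in=+ → − (was ⊥); enqueue [1,4]
  #12 pop 7: in=⊤ → ⊤ (was +); enqueue [0,2]
  #13 pop 5: in=⊤ → ⊤ (no change)
  #14 pop 6: in=⊤ → ⊤ (was +); enqueue []
  #15 pop 1: in=− → ⊤ (was +); enqueue []
  #16 pop 4: in=− → ⊤ (was −); enqueue [5]
  #17 pop 0: in=⊤ → ⊤ (was −); enqueue [1,4,7]
  #18 pop 2: in=⊤ → ⊤ (no change)
  #19 pop 5: in=⊤ → ⊤ (no change)
  #20 pop 1: in=⊤ → ⊤ (no change)
  #21 pop 4: in=⊤ → ⊤ (no change)
  #22 pop 7: in=⊤ → ⊤ (no change)

Fixpoint:
  val[0] = ⊤
  val[1] = ⊤
  val[2] = ⊤
  val[3] = ⊤
  val[4] = ⊤
  val[5] = ⊤
  val[6] = ⊤
  val[7] = ⊤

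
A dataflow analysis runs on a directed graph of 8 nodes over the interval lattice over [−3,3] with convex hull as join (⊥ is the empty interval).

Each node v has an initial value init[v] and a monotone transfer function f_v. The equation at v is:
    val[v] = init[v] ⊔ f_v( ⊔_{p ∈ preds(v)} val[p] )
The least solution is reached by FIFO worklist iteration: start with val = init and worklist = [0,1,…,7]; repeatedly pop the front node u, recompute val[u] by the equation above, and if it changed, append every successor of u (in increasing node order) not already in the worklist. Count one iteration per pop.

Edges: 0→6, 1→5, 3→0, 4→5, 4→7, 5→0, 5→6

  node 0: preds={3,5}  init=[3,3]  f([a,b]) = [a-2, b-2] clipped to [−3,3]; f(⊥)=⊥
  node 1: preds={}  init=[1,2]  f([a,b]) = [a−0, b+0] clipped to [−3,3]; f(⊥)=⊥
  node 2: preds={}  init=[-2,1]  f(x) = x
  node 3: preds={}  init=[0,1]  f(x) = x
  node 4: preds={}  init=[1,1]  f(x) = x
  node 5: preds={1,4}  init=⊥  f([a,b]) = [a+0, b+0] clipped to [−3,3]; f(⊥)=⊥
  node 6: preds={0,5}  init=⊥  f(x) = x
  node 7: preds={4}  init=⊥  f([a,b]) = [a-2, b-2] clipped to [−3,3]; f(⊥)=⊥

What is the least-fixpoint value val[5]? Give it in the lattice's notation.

[1,2]

Trace (9 dequeues):
  [1] u=0 | in [0,1] | out [-2,3] | prev [3,3] | push {}
  [2] u=1 | in ⊥ | out [1,2] | ==
  [3] u=2 | in ⊥ | out [-2,1] | ==
  [4] u=3 | in ⊥ | out [0,1] | ==
  [5] u=4 | in ⊥ | out [1,1] | ==
  [6] u=5 | in [1,2] | out [1,2] | prev ⊥ | push {0}
  [7] u=6 | in [-2,3] | out [-2,3] | prev ⊥ | push {}
  [8] u=7 | in [1,1] | out [-1,-1] | prev ⊥ | push {}
  [9] u=0 | in [0,2] | out [-2,3] | ==

Converged values:
  [0] [-2,3]
  [1] [1,2]
  [2] [-2,1]
  [3] [0,1]
  [4] [1,1]
  [5] [1,2]
  [6] [-2,3]
  [7] [-1,-1]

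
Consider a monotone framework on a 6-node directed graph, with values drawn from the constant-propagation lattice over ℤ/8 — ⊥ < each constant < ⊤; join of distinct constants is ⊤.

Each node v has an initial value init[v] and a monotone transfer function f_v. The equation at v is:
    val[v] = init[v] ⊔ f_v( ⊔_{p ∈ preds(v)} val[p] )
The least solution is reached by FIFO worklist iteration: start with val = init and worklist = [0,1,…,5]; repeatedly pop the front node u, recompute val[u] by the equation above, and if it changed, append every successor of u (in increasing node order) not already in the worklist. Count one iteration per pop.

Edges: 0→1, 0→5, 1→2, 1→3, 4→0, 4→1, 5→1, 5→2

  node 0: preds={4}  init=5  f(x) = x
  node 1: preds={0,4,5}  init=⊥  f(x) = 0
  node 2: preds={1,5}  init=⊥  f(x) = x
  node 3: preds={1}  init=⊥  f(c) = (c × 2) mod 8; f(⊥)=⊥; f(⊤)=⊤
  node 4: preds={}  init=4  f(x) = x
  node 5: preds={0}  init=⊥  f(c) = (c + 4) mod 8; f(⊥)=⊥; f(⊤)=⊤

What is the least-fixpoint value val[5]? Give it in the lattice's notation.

Worklist (8 pops):
  #1 pop 0: in=4 → ⊤ (was 5); enqueue []
  #2 pop 1: in=⊤ → 0 (was ⊥); enqueue []
  #3 pop 2: in=0 → 0 (was ⊥); enqueue []
  #4 pop 3: in=0 → 0 (was ⊥); enqueue []
  #5 pop 4: in=⊥ → 4 (no change)
  #6 pop 5: in=⊤ → ⊤ (was ⊥); enqueue [1,2]
  #7 pop 1: in=⊤ → 0 (no change)
  #8 pop 2: in=⊤ → ⊤ (was 0); enqueue []

Fixpoint:
  val[0] = ⊤
  val[1] = 0
  val[2] = ⊤
  val[3] = 0
  val[4] = 4
  val[5] = ⊤

⊤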